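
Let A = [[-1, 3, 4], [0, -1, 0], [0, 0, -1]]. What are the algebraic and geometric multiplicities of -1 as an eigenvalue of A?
The characteristic polynomial is (x + 1)^3, so the factor x + 1 appears with exponent 3: the algebraic multiplicity is 3.

rank(A + I) = 1, so the eigenspace has dimension 3 - 1 = 2: the geometric multiplicity is 2.

Since 2 < 3, A is not diagonalizable.

algebraic multiplicity 3, geometric multiplicity 2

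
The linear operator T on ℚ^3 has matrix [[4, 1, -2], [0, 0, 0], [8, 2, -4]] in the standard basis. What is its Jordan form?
The characteristic polynomial is det(xI - A) = x^3, so the eigenvalues are 0 (algebraic multiplicity 3).

For λ = 0: rank(A) = 1, rank(A^2) = 0. The eigenspace has dimension 3 - 1 = 2, so there are 2 Jordan blocks; the rank sequence gives block sizes [2, 1].

Assembling the blocks gives the Jordan form J above.

J = [[0, 1, 0], [0, 0, 0], [0, 0, 0]]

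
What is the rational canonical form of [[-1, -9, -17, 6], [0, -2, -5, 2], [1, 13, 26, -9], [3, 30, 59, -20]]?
The invariant factors of A (the non-unit diagonal entries of the Smith normal form of xI - A over ℚ[x]) are (x - 3)(x^3 - x + 1), each dividing the next. The characteristic polynomial is their product, (x - 3)(x^3 - x + 1).

The rational canonical form is the block-diagonal matrix of companion matrices C(f_i):
R = [[0, 0, 0, 3], [1, 0, 0, -4], [0, 1, 0, 1], [0, 0, 1, 3]].

Note the characteristic polynomial does not split into linear factors over ℚ, so A has no Jordan form over ℚ; the rational canonical form exists over any field.

R = [[0, 0, 0, 3], [1, 0, 0, -4], [0, 1, 0, 1], [0, 0, 1, 3]]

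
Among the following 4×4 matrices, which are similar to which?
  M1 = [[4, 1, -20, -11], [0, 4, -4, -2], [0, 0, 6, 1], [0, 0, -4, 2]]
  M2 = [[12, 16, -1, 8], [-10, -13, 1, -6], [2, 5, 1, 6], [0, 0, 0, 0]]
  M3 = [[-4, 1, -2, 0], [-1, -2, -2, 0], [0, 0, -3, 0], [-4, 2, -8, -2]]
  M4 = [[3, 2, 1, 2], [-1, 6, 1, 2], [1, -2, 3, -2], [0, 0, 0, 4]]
Characteristic polynomials: χ_{M1} = (x - 4)^4, χ_{M2} = x^4, χ_{M3} = (x + 2)(x + 3)^3, χ_{M4} = (x - 4)^4.

{M1}: invariant factors (x - 4)^2, (x - 4)^2.

{M2}: invariant factors x, x^3.

{M3}: invariant factors x + 3, (x + 2)(x + 3)^2.

{M4}: invariant factors x - 4, x - 4, (x - 4)^2.

Matrices are similar if and only if their invariant-factor lists agree; the partition into similarity classes is {M1}, {M2}, {M3}, {M4}.

4 classes: {M1}, {M2}, {M3}, {M4}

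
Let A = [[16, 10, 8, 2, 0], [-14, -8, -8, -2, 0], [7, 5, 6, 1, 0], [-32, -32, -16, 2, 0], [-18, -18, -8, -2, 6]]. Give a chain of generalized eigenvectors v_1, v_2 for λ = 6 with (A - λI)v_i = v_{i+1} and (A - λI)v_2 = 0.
We seek v_1 ∈ ker((A - 6I)^2) \ ker(A - 6I), then set v_{i+1} = (A - 6I) v_i.

One such chain is v_1 = [[0, 0, 0, 1, 1]]^T, v_2 = [[2, -2, 1, -4, -2]]^T. Check: (A - 6I) v_2 = [[0, 0, 0, 0, 0]]^T = 0.

v_1 = [[0, 0, 0, 1, 1]]^T, v_2 = [[2, -2, 1, -4, -2]]^T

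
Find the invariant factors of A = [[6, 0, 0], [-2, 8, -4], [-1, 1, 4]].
The Jordan structure of A has elementary divisors (x - 6)^2, (x - 6). Arranging the block sizes at each eigenvalue in decreasing order and taking row products gives the invariant factors.

Invariant factors (smallest first, each dividing the next): x - 6, (x - 6)^2.

Check: the last factor (x - 6)^2 is the minimal polynomial, and the product (x - 6)^3 is the characteristic polynomial.

x - 6, (x - 6)^2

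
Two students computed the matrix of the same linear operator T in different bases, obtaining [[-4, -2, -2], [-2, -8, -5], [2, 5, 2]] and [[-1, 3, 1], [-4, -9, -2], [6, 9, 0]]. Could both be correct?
No.

Both have characteristic polynomial (x + 3)^2(x + 4), but the minimal polynomial of A is (x + 3)^2(x + 4) while the minimal polynomial of B is (x + 3)(x + 4). The minimal polynomial is a similarity invariant, so A and B are not similar.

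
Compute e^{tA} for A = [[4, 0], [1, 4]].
A has Jordan form J = [[4, 1], [0, 4]] with A = PJP^{-1}, so e^{tA} = P e^{tJ} P^{-1}.

For a Jordan block J_k(λ), e^{tJ_k(λ)} = e^{λt} · (I + tN + t^2 N^2/2! + ... + t^{k-1} N^{k-1}/(k-1)!) where N is the nilpotent superdiagonal part.

Assembling the blocks and conjugating back gives the entries of e^{tA} as shown above.

e^{tA} = [[e^{4*t}, 0], [t*e^{4*t}, e^{4*t}]]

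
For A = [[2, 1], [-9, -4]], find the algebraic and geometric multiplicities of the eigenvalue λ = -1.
The characteristic polynomial is (x + 1)^2, so the factor x + 1 appears with exponent 2: the algebraic multiplicity is 2.

rank(A + I) = 1, so the eigenspace has dimension 2 - 1 = 1: the geometric multiplicity is 1.

Since 1 < 2, A is not diagonalizable.

algebraic multiplicity 2, geometric multiplicity 1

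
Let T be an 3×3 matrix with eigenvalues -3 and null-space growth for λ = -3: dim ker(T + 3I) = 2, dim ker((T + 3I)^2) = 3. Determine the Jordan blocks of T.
λ = -3: successive nullity increments [2, 1] count blocks of size ≥ k; block sizes are [2, 1].

Jordan blocks: (-3, 2), (-3, 1)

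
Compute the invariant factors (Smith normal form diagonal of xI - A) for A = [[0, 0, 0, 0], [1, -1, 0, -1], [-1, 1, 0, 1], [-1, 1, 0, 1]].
The Jordan structure of A has elementary divisors x^2, x, x. Arranging the block sizes at each eigenvalue in decreasing order and taking row products gives the invariant factors.

Invariant factors (smallest first, each dividing the next): x, x, x^2.

Check: the last factor x^2 is the minimal polynomial, and the product x^4 is the characteristic polynomial.

x, x, x^2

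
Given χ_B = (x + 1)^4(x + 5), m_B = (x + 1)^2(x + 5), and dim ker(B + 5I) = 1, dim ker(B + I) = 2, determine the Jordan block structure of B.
Jordan blocks: (-5, 1), (-1, 2), (-1, 2)

λ = -5: algebraic multiplicity 1 (exponent in χ_B), largest block size 1 (exponent in m_B), 1 block (geometric multiplicity). This forces block sizes [1].
λ = -1: algebraic multiplicity 4 (exponent in χ_B), largest block size 2 (exponent in m_B), 2 blocks (geometric multiplicity). These force block sizes [2, 2].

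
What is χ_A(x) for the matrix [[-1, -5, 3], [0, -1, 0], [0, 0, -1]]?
χ_A(x) = (x + 1)^3

xI - A = [[x + 1, 5, -3], [0, x + 1, 0], [0, 0, x + 1]].

Expanding det(xI - A) along the first row:
det(xI - A) = + (x + 1)·det([[x + 1, 0], [0, x + 1]]) - (5)·det([[0, 0], [0, x + 1]]) + (-3)·det([[0, x + 1], [0, 0]]).

Evaluating gives χ_A(x) = x^3 + 3x^2 + 3x + 1 = (x + 1)^3.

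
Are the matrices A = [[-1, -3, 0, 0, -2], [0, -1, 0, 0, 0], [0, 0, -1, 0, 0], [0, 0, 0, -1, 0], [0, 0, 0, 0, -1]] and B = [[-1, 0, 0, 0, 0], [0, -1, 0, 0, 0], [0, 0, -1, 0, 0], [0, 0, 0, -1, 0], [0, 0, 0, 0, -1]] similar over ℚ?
No.

Both have characteristic polynomial (x + 1)^5, but the minimal polynomial of A is (x + 1)^2 while the minimal polynomial of B is x + 1. The minimal polynomial is a similarity invariant, so A and B are not similar.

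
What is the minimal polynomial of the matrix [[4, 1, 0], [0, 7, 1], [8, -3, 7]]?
m_A(x) = (x - 6)^3

The characteristic polynomial factors as (x - 6)^3. The minimal polynomial is ∏(x - λ)^{k_λ} where k_λ is the size of the largest Jordan block at λ.

For λ = 6: rank(A - 6I) = 2, and the largest Jordan block has size 3 (the smallest k with rank((A - 6I)^k) = rank((A - 6I)^(k+1))).

So m_A(x) = (x - 6)^3.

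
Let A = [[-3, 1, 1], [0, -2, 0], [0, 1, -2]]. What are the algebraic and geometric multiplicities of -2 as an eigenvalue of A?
The characteristic polynomial is (x + 2)^2(x + 3), so the factor x + 2 appears with exponent 2: the algebraic multiplicity is 2.

rank(A + 2I) = 2, so the eigenspace has dimension 3 - 2 = 1: the geometric multiplicity is 1.

Since 1 < 2, A is not diagonalizable.

algebraic multiplicity 2, geometric multiplicity 1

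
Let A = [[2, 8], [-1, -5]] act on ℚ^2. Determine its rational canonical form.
R = [[0, 2], [1, -3]]

The invariant factors of A (the non-unit diagonal entries of the Smith normal form of xI - A over ℚ[x]) are x^2 + 3x - 2, each dividing the next. The characteristic polynomial is their product, x^2 + 3x - 2.

The rational canonical form is the block-diagonal matrix of companion matrices C(f_i):
R = [[0, 2], [1, -3]].

Note the characteristic polynomial does not split into linear factors over ℚ, so A has no Jordan form over ℚ; the rational canonical form exists over any field.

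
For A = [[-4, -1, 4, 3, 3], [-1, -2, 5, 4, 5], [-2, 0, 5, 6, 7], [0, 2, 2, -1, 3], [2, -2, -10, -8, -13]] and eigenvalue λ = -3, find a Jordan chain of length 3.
We seek v_1 ∈ ker((A + 3I)^3) \ ker((A + 3I)^2), then set v_{i+1} = (A + 3I) v_i.

One such chain is v_1 = [[2, -1, -1, 2, 0]]^T, v_2 = [[1, 0, 0, 0, 0]]^T, v_3 = [[-1, -1, -2, 0, 2]]^T. Check: (A + 3I) v_3 = [[0, 0, 0, 0, 0]]^T = 0.

v_1 = [[2, -1, -1, 2, 0]]^T, v_2 = [[1, 0, 0, 0, 0]]^T, v_3 = [[-1, -1, -2, 0, 2]]^T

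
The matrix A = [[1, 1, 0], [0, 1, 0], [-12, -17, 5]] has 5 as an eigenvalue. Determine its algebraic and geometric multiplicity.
algebraic multiplicity 1, geometric multiplicity 1

The characteristic polynomial is (x - 5)(x - 1)^2, so the factor x - 5 appears with exponent 1: the algebraic multiplicity is 1.

rank(A - 5I) = 2, so the eigenspace has dimension 3 - 2 = 1: the geometric multiplicity is 1.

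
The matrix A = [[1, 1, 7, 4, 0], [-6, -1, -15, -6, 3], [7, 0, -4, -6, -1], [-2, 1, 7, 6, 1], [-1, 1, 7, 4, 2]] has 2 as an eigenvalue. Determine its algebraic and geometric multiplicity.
algebraic multiplicity 4, geometric multiplicity 2

The characteristic polynomial is (x - 2)^4(x + 4), so the factor x - 2 appears with exponent 4: the algebraic multiplicity is 4.

rank(A - 2I) = 3, so the eigenspace has dimension 5 - 3 = 2: the geometric multiplicity is 2.

Since 2 < 4, A is not diagonalizable.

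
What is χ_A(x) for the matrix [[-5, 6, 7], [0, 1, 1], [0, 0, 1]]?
χ_A(x) = (x - 1)^2(x + 5)

xI - A = [[x + 5, -6, -7], [0, x - 1, -1], [0, 0, x - 1]].

Expanding det(xI - A) along the first row:
det(xI - A) = + (x + 5)·det([[x - 1, -1], [0, x - 1]]) - (-6)·det([[0, -1], [0, x - 1]]) + (-7)·det([[0, x - 1], [0, 0]]).

Evaluating gives χ_A(x) = x^3 + 3x^2 - 9x + 5 = (x - 1)^2(x + 5).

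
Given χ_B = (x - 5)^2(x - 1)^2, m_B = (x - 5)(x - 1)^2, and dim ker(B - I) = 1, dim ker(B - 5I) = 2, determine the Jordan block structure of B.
λ = 1: algebraic multiplicity 2 (exponent in χ_B), largest block size 2 (exponent in m_B), 1 block (geometric multiplicity). This forces block sizes [2].
λ = 5: algebraic multiplicity 2 (exponent in χ_B), largest block size 1 (exponent in m_B), 2 blocks (geometric multiplicity). These force block sizes [1, 1].

Jordan blocks: (1, 2), (5, 1), (5, 1)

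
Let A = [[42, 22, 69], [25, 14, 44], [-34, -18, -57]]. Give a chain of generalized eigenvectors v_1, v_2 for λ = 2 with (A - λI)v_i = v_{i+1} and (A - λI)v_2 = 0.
v_1 = [[-3, -1, 2]]^T, v_2 = [[-4, 1, 2]]^T

We seek v_1 ∈ ker((A - 2I)^2) \ ker(A - 2I), then set v_{i+1} = (A - 2I) v_i.

One such chain is v_1 = [[-3, -1, 2]]^T, v_2 = [[-4, 1, 2]]^T. Check: (A - 2I) v_2 = [[0, 0, 0]]^T = 0.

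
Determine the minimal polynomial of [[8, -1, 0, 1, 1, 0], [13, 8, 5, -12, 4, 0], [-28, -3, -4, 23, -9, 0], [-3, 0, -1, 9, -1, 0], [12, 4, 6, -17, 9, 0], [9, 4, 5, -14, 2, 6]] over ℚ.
m_A(x) = (x - 6)^3

The characteristic polynomial factors as (x - 6)^6. The minimal polynomial is ∏(x - λ)^{k_λ} where k_λ is the size of the largest Jordan block at λ.

For λ = 6: rank(A - 6I) = 3, and the largest Jordan block has size 3 (the smallest k with rank((A - 6I)^k) = rank((A - 6I)^(k+1))).

So m_A(x) = (x - 6)^3.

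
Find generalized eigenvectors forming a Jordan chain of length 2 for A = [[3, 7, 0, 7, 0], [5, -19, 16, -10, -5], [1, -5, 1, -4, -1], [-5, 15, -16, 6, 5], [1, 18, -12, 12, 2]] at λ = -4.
v_1 = [[-1, 1, 1, 0, -1]]^T, v_2 = [[0, 1, 0, -1, -1]]^T

We seek v_1 ∈ ker((A + 4I)^2) \ ker(A + 4I), then set v_{i+1} = (A + 4I) v_i.

One such chain is v_1 = [[-1, 1, 1, 0, -1]]^T, v_2 = [[0, 1, 0, -1, -1]]^T. Check: (A + 4I) v_2 = [[0, 0, 0, 0, 0]]^T = 0.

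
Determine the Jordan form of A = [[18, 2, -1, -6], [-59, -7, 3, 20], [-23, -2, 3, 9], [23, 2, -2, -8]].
J = [[1, 1, 0, 0], [0, 1, 1, 0], [0, 0, 1, 0], [0, 0, 0, 3]]

The characteristic polynomial is det(xI - A) = (x - 3)(x - 1)^3, so the eigenvalues are 1 (algebraic multiplicity 3), 3 (algebraic multiplicity 1).

For λ = 1: rank(A - I) = 3, rank((A - I)^2) = 2, rank((A - I)^3) = 1. The eigenspace has dimension 4 - 3 = 1, so there is 1 Jordan block; the rank sequence gives block sizes [3].

For λ = 3: algebraic multiplicity 1 gives one 1×1 block.

Assembling the blocks gives the Jordan form J above.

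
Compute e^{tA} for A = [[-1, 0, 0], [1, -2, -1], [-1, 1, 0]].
e^{tA} = [[e^{-t}, 0, 0], [t*e^{-t}, (1 - t)*e^{-t}, -t*e^{-t}], [-t*e^{-t}, t*e^{-t}, (t + 1)*e^{-t}]]

A has Jordan form J = [[-1, 1, 0], [0, -1, 0], [0, 0, -1]] with A = PJP^{-1}, so e^{tA} = P e^{tJ} P^{-1}.

For a Jordan block J_k(λ), e^{tJ_k(λ)} = e^{λt} · (I + tN + t^2 N^2/2! + ... + t^{k-1} N^{k-1}/(k-1)!) where N is the nilpotent superdiagonal part.

Assembling the blocks and conjugating back gives the entries of e^{tA} as shown above.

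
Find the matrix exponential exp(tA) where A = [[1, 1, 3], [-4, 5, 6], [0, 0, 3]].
A has Jordan form J = [[3, 1, 0], [0, 3, 0], [0, 0, 3]] with A = PJP^{-1}, so e^{tA} = P e^{tJ} P^{-1}.

For a Jordan block J_k(λ), e^{tJ_k(λ)} = e^{λt} · (I + tN + t^2 N^2/2! + ... + t^{k-1} N^{k-1}/(k-1)!) where N is the nilpotent superdiagonal part.

Assembling the blocks and conjugating back gives the entries of e^{tA} as shown above.

e^{tA} = [[(1 - 2*t)*e^{3*t}, t*e^{3*t}, 3*t*e^{3*t}], [-4*t*e^{3*t}, (2*t + 1)*e^{3*t}, 6*t*e^{3*t}], [0, 0, e^{3*t}]]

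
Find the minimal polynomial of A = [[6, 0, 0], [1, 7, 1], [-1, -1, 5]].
m_A(x) = (x - 6)^2

The characteristic polynomial factors as (x - 6)^3. The minimal polynomial is ∏(x - λ)^{k_λ} where k_λ is the size of the largest Jordan block at λ.

For λ = 6: rank(A - 6I) = 1, and the largest Jordan block has size 2 (the smallest k with rank((A - 6I)^k) = rank((A - 6I)^(k+1))).

So m_A(x) = (x - 6)^2.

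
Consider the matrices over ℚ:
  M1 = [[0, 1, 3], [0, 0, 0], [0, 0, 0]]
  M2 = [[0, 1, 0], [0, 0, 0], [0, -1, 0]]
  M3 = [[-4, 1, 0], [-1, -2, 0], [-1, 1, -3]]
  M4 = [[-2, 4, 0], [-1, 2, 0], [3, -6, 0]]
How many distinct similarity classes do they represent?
2 classes: {M1, M2, M4}, {M3}

Characteristic polynomials: χ_{M1} = x^3, χ_{M2} = x^3, χ_{M3} = (x + 3)^3, χ_{M4} = x^3.

{M1, M2, M4}: invariant factors x, x^2.

{M3}: invariant factors x + 3, (x + 3)^2.

Matrices are similar if and only if their invariant-factor lists agree; the partition into similarity classes is {M1, M2, M4}, {M3}.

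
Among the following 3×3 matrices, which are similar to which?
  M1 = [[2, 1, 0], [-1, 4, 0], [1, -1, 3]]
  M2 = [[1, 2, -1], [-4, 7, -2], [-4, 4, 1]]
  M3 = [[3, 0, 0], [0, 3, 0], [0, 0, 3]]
2 classes: {M1, M2}, {M3}

Characteristic polynomials: χ_{M1} = (x - 3)^3, χ_{M2} = (x - 3)^3, χ_{M3} = (x - 3)^3.

{M1, M2}: invariant factors x - 3, (x - 3)^2.

{M3}: invariant factors x - 3, x - 3, x - 3.

Matrices are similar if and only if their invariant-factor lists agree; the partition into similarity classes is {M1, M2}, {M3}.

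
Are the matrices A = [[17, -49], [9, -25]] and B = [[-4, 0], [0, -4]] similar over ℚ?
No.

Both have characteristic polynomial (x + 4)^2, but the minimal polynomial of A is (x + 4)^2 while the minimal polynomial of B is x + 4. The minimal polynomial is a similarity invariant, so A and B are not similar.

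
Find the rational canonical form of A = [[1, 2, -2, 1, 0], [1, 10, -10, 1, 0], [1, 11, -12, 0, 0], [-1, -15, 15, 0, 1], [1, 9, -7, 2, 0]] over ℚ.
The invariant factors of A (the non-unit diagonal entries of the Smith normal form of xI - A over ℚ[x]) are (x - 1)(x + 2)(x^3 + 4x - 4), each dividing the next. The characteristic polynomial is their product, (x - 1)(x + 2)(x^3 + 4x - 4).

The rational canonical form is the block-diagonal matrix of companion matrices C(f_i):
R = [[0, 0, 0, 0, -8], [1, 0, 0, 0, 12], [0, 1, 0, 0, 0], [0, 0, 1, 0, -2], [0, 0, 0, 1, -1]].

Note the characteristic polynomial does not split into linear factors over ℚ, so A has no Jordan form over ℚ; the rational canonical form exists over any field.

R = [[0, 0, 0, 0, -8], [1, 0, 0, 0, 12], [0, 1, 0, 0, 0], [0, 0, 1, 0, -2], [0, 0, 0, 1, -1]]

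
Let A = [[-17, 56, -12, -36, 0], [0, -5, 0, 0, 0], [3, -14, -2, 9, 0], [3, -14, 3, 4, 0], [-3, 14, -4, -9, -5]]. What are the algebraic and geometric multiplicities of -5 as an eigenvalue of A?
The characteristic polynomial is (x + 5)^5, so the factor x + 5 appears with exponent 5: the algebraic multiplicity is 5.

rank(A + 5I) = 2, so the eigenspace has dimension 5 - 2 = 3: the geometric multiplicity is 3.

Since 3 < 5, A is not diagonalizable.

algebraic multiplicity 5, geometric multiplicity 3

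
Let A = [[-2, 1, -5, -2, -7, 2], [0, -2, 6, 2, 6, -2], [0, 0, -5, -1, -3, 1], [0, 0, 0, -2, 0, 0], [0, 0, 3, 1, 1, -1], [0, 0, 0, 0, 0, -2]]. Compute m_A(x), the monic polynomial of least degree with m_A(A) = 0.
The characteristic polynomial factors as (x + 2)^6. The minimal polynomial is ∏(x - λ)^{k_λ} where k_λ is the size of the largest Jordan block at λ.

For λ = -2: rank(A + 2I) = 2, and the largest Jordan block has size 2 (the smallest k with rank((A + 2I)^k) = rank((A + 2I)^(k+1))).

So m_A(x) = (x + 2)^2.

m_A(x) = (x + 2)^2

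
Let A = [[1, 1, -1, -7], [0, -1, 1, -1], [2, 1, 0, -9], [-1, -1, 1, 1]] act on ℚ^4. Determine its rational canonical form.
The invariant factors of A (the non-unit diagonal entries of the Smith normal form of xI - A over ℚ[x]) are (x + 1)^2(x^2 - 3x + 6), each dividing the next. The characteristic polynomial is their product, (x + 1)^2(x^2 - 3x + 6).

The rational canonical form is the block-diagonal matrix of companion matrices C(f_i):
R = [[0, 0, 0, -6], [1, 0, 0, -9], [0, 1, 0, -1], [0, 0, 1, 1]].

Note the characteristic polynomial does not split into linear factors over ℚ, so A has no Jordan form over ℚ; the rational canonical form exists over any field.

R = [[0, 0, 0, -6], [1, 0, 0, -9], [0, 1, 0, -1], [0, 0, 1, 1]]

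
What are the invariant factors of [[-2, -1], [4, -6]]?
The Jordan structure of A has elementary divisors (x + 4)^2. Arranging the block sizes at each eigenvalue in decreasing order and taking row products gives the invariant factors.

Invariant factors (smallest first, each dividing the next): (x + 4)^2.

Check: the last factor (x + 4)^2 is the minimal polynomial, and the product (x + 4)^2 is the characteristic polynomial.

(x + 4)^2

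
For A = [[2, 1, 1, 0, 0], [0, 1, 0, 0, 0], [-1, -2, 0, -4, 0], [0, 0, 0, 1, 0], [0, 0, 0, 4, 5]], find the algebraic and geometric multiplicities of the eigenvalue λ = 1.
algebraic multiplicity 4, geometric multiplicity 2

The characteristic polynomial is (x - 5)(x - 1)^4, so the factor x - 1 appears with exponent 4: the algebraic multiplicity is 4.

rank(A - I) = 3, so the eigenspace has dimension 5 - 3 = 2: the geometric multiplicity is 2.

Since 2 < 4, A is not diagonalizable.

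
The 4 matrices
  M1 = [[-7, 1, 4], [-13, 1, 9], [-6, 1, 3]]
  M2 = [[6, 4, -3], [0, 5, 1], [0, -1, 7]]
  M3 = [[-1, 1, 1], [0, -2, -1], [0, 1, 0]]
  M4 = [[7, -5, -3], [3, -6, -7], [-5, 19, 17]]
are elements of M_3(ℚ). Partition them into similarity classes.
3 classes: {M1}, {M2, M4}, {M3}

Characteristic polynomials: χ_{M1} = (x + 1)^3, χ_{M2} = (x - 6)^3, χ_{M3} = (x + 1)^3, χ_{M4} = (x - 6)^3.

{M1}: invariant factors (x + 1)^3.

{M2, M4}: invariant factors (x - 6)^3.

{M3}: invariant factors x + 1, (x + 1)^2.

Matrices are similar if and only if their invariant-factor lists agree; the partition into similarity classes is {M1}, {M2, M4}, {M3}.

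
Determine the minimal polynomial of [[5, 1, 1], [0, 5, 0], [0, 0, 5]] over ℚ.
The characteristic polynomial factors as (x - 5)^3. The minimal polynomial is ∏(x - λ)^{k_λ} where k_λ is the size of the largest Jordan block at λ.

For λ = 5: rank(A - 5I) = 1, and the largest Jordan block has size 2 (the smallest k with rank((A - 5I)^k) = rank((A - 5I)^(k+1))).

So m_A(x) = (x - 5)^2.

m_A(x) = (x - 5)^2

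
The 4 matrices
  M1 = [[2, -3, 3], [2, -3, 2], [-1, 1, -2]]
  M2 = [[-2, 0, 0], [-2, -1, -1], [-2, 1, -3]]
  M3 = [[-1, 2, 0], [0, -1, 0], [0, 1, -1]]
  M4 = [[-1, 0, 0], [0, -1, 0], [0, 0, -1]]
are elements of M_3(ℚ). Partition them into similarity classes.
Characteristic polynomials: χ_{M1} = (x + 1)^3, χ_{M2} = (x + 2)^3, χ_{M3} = (x + 1)^3, χ_{M4} = (x + 1)^3.

{M1, M3}: invariant factors x + 1, (x + 1)^2.

{M2}: invariant factors x + 2, (x + 2)^2.

{M4}: invariant factors x + 1, x + 1, x + 1.

Matrices are similar if and only if their invariant-factor lists agree; the partition into similarity classes is {M1, M3}, {M2}, {M4}.

3 classes: {M1, M3}, {M2}, {M4}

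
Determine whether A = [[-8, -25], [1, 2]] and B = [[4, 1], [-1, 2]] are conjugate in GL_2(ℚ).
No.

trace(A) = -6 but trace(B) = 6. The trace is a similarity invariant, so A and B are not similar.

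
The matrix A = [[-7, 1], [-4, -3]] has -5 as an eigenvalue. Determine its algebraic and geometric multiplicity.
algebraic multiplicity 2, geometric multiplicity 1

The characteristic polynomial is (x + 5)^2, so the factor x + 5 appears with exponent 2: the algebraic multiplicity is 2.

rank(A + 5I) = 1, so the eigenspace has dimension 2 - 1 = 1: the geometric multiplicity is 1.

Since 1 < 2, A is not diagonalizable.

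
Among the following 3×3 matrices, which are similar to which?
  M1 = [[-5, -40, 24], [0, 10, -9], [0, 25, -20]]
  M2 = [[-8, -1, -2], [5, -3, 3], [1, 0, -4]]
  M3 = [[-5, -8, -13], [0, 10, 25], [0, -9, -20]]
2 classes: {M1}, {M2, M3}

Characteristic polynomials: χ_{M1} = (x + 5)^3, χ_{M2} = (x + 5)^3, χ_{M3} = (x + 5)^3.

{M1}: invariant factors x + 5, (x + 5)^2.

{M2, M3}: invariant factors (x + 5)^3.

Matrices are similar if and only if their invariant-factor lists agree; the partition into similarity classes is {M1}, {M2, M3}.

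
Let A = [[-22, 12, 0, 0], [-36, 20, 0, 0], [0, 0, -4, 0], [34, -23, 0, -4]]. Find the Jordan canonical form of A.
J = [[-4, 1, 0, 0], [0, -4, 0, 0], [0, 0, -4, 0], [0, 0, 0, 2]]

The characteristic polynomial is det(xI - A) = (x - 2)(x + 4)^3, so the eigenvalues are -4 (algebraic multiplicity 3), 2 (algebraic multiplicity 1).

For λ = -4: rank(A + 4I) = 2, rank((A + 4I)^2) = 1. The eigenspace has dimension 4 - 2 = 2, so there are 2 Jordan blocks; the rank sequence gives block sizes [2, 1].

For λ = 2: algebraic multiplicity 1 gives one 1×1 block.

Assembling the blocks gives the Jordan form J above.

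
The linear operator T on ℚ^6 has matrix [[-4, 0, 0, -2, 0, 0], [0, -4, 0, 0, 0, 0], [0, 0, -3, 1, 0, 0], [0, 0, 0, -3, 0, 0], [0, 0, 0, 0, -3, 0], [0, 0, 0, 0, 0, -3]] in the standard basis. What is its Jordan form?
J = [[-4, 0, 0, 0, 0, 0], [0, -4, 0, 0, 0, 0], [0, 0, -3, 1, 0, 0], [0, 0, 0, -3, 0, 0], [0, 0, 0, 0, -3, 0], [0, 0, 0, 0, 0, -3]]

The characteristic polynomial is det(xI - A) = (x + 3)^4(x + 4)^2, so the eigenvalues are -4 (algebraic multiplicity 2), -3 (algebraic multiplicity 4).

For λ = -4: rank(A + 4I) = 4. The eigenspace has dimension 6 - 4 = 2, so there are 2 Jordan blocks; the rank sequence gives block sizes [1, 1].

For λ = -3: rank(A + 3I) = 3, rank((A + 3I)^2) = 2. The eigenspace has dimension 6 - 3 = 3, so there are 3 Jordan blocks; the rank sequence gives block sizes [2, 1, 1].

Assembling the blocks gives the Jordan form J above.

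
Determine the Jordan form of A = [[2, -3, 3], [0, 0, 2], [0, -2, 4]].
J = [[2, 1, 0], [0, 2, 0], [0, 0, 2]]

The characteristic polynomial is det(xI - A) = (x - 2)^3, so the eigenvalues are 2 (algebraic multiplicity 3).

For λ = 2: rank(A - 2I) = 1, rank((A - 2I)^2) = 0. The eigenspace has dimension 3 - 1 = 2, so there are 2 Jordan blocks; the rank sequence gives block sizes [2, 1].

Assembling the blocks gives the Jordan form J above.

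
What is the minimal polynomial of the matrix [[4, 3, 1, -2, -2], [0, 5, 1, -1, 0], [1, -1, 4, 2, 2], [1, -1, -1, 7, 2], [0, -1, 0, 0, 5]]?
m_A(x) = (x - 5)^3

The characteristic polynomial factors as (x - 5)^5. The minimal polynomial is ∏(x - λ)^{k_λ} where k_λ is the size of the largest Jordan block at λ.

For λ = 5: rank(A - 5I) = 3, and the largest Jordan block has size 3 (the smallest k with rank((A - 5I)^k) = rank((A - 5I)^(k+1))).

So m_A(x) = (x - 5)^3.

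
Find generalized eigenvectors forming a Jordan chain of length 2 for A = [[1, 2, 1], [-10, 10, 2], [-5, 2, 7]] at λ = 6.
v_1 = [[-1, -2, 0]]^T, v_2 = [[1, 2, 1]]^T

We seek v_1 ∈ ker((A - 6I)^2) \ ker(A - 6I), then set v_{i+1} = (A - 6I) v_i.

One such chain is v_1 = [[-1, -2, 0]]^T, v_2 = [[1, 2, 1]]^T. Check: (A - 6I) v_2 = [[0, 0, 0]]^T = 0.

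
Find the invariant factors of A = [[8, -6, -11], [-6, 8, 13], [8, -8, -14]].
(x - 2)^2(x + 2)

The Jordan structure of A has elementary divisors (x + 2), (x - 2)^2. Arranging the block sizes at each eigenvalue in decreasing order and taking row products gives the invariant factors.

Invariant factors (smallest first, each dividing the next): (x - 2)^2(x + 2).

Check: the last factor (x - 2)^2(x + 2) is the minimal polynomial, and the product (x - 2)^2(x + 2) is the characteristic polynomial.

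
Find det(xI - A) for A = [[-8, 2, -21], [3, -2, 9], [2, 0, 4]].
xI - A = [[x + 8, -2, 21], [-3, x + 2, -9], [-2, 0, x - 4]].

Expanding det(xI - A) along the first row:
det(xI - A) = + (x + 8)·det([[x + 2, -9], [0, x - 4]]) - (-2)·det([[-3, -9], [-2, x - 4]]) + (21)·det([[-3, x + 2], [-2, 0]]).

Evaluating gives χ_A(x) = x^3 + 6x^2 + 12x + 8 = (x + 2)^3.

χ_A(x) = (x + 2)^3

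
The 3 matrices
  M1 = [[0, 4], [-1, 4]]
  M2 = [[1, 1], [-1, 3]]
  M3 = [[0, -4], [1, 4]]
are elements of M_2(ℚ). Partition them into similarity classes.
Characteristic polynomials: χ_{M1} = (x - 2)^2, χ_{M2} = (x - 2)^2, χ_{M3} = (x - 2)^2.

{M1, M2, M3}: invariant factors (x - 2)^2.

Matrices are similar if and only if their invariant-factor lists agree; the partition into similarity classes is {M1, M2, M3}.

1 class: {M1, M2, M3}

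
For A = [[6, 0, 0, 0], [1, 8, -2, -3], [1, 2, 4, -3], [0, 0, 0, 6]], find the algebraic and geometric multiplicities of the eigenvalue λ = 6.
The characteristic polynomial is (x - 6)^4, so the factor x - 6 appears with exponent 4: the algebraic multiplicity is 4.

rank(A - 6I) = 1, so the eigenspace has dimension 4 - 1 = 3: the geometric multiplicity is 3.

Since 3 < 4, A is not diagonalizable.

algebraic multiplicity 4, geometric multiplicity 3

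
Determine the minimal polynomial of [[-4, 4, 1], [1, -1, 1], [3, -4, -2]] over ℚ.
The characteristic polynomial factors as (x + 1)^2(x + 5). The minimal polynomial is ∏(x - λ)^{k_λ} where k_λ is the size of the largest Jordan block at λ.

For λ = -5: rank(A + 5I) = 2, and the largest Jordan block has size 1 (the smallest k with rank((A + 5I)^k) = rank((A + 5I)^(k+1))).
For λ = -1: rank(A + I) = 2, and the largest Jordan block has size 2 (the smallest k with rank((A + I)^k) = rank((A + I)^(k+1))).

So m_A(x) = (x + 1)^2(x + 5).

m_A(x) = (x + 1)^2(x + 5)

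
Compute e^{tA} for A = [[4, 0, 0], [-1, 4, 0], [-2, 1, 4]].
e^{tA} = [[e^{4*t}, 0, 0], [-t*e^{4*t}, e^{4*t}, 0], [t*(-t - 4)*e^{4*t}/2, t*e^{4*t}, e^{4*t}]]

A has Jordan form J = [[4, 1, 0], [0, 4, 1], [0, 0, 4]] with A = PJP^{-1}, so e^{tA} = P e^{tJ} P^{-1}.

For a Jordan block J_k(λ), e^{tJ_k(λ)} = e^{λt} · (I + tN + t^2 N^2/2! + ... + t^{k-1} N^{k-1}/(k-1)!) where N is the nilpotent superdiagonal part.

Assembling the blocks and conjugating back gives the entries of e^{tA} as shown above.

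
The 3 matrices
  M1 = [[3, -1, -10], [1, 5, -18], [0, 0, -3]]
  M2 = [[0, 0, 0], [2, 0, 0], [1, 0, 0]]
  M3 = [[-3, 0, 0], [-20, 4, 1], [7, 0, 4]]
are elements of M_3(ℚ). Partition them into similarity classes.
2 classes: {M1, M3}, {M2}

Characteristic polynomials: χ_{M1} = (x - 4)^2(x + 3), χ_{M2} = x^3, χ_{M3} = (x - 4)^2(x + 3).

{M1, M3}: invariant factors (x - 4)^2(x + 3).

{M2}: invariant factors x, x^2.

Matrices are similar if and only if their invariant-factor lists agree; the partition into similarity classes is {M1, M3}, {M2}.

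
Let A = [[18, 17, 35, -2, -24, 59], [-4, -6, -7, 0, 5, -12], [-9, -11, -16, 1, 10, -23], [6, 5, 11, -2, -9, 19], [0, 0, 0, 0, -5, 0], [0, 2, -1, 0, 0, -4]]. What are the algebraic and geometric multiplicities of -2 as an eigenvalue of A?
The characteristic polynomial is (x + 2)^5(x + 5), so the factor x + 2 appears with exponent 5: the algebraic multiplicity is 5.

rank(A + 2I) = 4, so the eigenspace has dimension 6 - 4 = 2: the geometric multiplicity is 2.

Since 2 < 5, A is not diagonalizable.

algebraic multiplicity 5, geometric multiplicity 2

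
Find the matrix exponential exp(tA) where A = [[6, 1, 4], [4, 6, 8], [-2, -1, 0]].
A has Jordan form J = [[4, 1, 0], [0, 4, 0], [0, 0, 4]] with A = PJP^{-1}, so e^{tA} = P e^{tJ} P^{-1}.

For a Jordan block J_k(λ), e^{tJ_k(λ)} = e^{λt} · (I + tN + t^2 N^2/2! + ... + t^{k-1} N^{k-1}/(k-1)!) where N is the nilpotent superdiagonal part.

Assembling the blocks and conjugating back gives the entries of e^{tA} as shown above.

e^{tA} = [[(2*t + 1)*e^{4*t}, t*e^{4*t}, 4*t*e^{4*t}], [4*t*e^{4*t}, (2*t + 1)*e^{4*t}, 8*t*e^{4*t}], [-2*t*e^{4*t}, -t*e^{4*t}, (1 - 4*t)*e^{4*t}]]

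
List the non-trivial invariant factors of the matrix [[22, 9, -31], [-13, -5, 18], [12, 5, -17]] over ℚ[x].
x^3

The Jordan structure of A has elementary divisors x^3. Arranging the block sizes at each eigenvalue in decreasing order and taking row products gives the invariant factors.

Invariant factors (smallest first, each dividing the next): x^3.

Check: the last factor x^3 is the minimal polynomial, and the product x^3 is the characteristic polynomial.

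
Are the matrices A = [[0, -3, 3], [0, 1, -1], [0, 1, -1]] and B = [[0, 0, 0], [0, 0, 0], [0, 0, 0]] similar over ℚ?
Both have characteristic polynomial x^3, but the minimal polynomial of A is x^2 while the minimal polynomial of B is x. The minimal polynomial is a similarity invariant, so A and B are not similar.

No.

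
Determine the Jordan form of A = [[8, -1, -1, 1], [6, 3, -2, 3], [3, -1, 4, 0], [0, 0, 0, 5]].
J = [[5, 1, 0, 0], [0, 5, 0, 0], [0, 0, 5, 1], [0, 0, 0, 5]]

The characteristic polynomial is det(xI - A) = (x - 5)^4, so the eigenvalues are 5 (algebraic multiplicity 4).

For λ = 5: rank(A - 5I) = 2, rank((A - 5I)^2) = 0. The eigenspace has dimension 4 - 2 = 2, so there are 2 Jordan blocks; the rank sequence gives block sizes [2, 2].

Assembling the blocks gives the Jordan form J above.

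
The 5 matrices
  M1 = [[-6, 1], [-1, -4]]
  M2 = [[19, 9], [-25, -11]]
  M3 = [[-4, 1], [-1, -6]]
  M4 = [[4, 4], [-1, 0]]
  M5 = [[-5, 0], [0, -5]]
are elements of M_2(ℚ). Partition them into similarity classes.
Characteristic polynomials: χ_{M1} = (x + 5)^2, χ_{M2} = (x - 4)^2, χ_{M3} = (x + 5)^2, χ_{M4} = (x - 2)^2, χ_{M5} = (x + 5)^2.

{M1, M3}: invariant factors (x + 5)^2.

{M2}: invariant factors (x - 4)^2.

{M4}: invariant factors (x - 2)^2.

{M5}: invariant factors x + 5, x + 5.

Matrices are similar if and only if their invariant-factor lists agree; the partition into similarity classes is {M1, M3}, {M2}, {M4}, {M5}.

4 classes: {M1, M3}, {M2}, {M4}, {M5}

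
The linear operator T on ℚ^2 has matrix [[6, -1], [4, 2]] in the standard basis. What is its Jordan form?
J = [[4, 1], [0, 4]]

The characteristic polynomial is det(xI - A) = (x - 4)^2, so the eigenvalues are 4 (algebraic multiplicity 2).

For λ = 4: rank(A - 4I) = 1, rank((A - 4I)^2) = 0. The eigenspace has dimension 2 - 1 = 1, so there is 1 Jordan block; the rank sequence gives block sizes [2].

Assembling the blocks gives the Jordan form J above.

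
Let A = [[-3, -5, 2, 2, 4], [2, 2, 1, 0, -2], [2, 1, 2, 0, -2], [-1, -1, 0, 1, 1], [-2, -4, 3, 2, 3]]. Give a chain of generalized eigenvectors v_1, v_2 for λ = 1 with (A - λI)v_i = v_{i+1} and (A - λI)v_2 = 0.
v_1 = [[0, -2, -2, 0, -1]]^T, v_2 = [[2, -2, -2, 1, 0]]^T

We seek v_1 ∈ ker((A - I)^2) \ ker(A - I), then set v_{i+1} = (A - I) v_i.

One such chain is v_1 = [[0, -2, -2, 0, -1]]^T, v_2 = [[2, -2, -2, 1, 0]]^T. Check: (A - I) v_2 = [[0, 0, 0, 0, 0]]^T = 0.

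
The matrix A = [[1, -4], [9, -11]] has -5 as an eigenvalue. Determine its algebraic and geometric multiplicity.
The characteristic polynomial is (x + 5)^2, so the factor x + 5 appears with exponent 2: the algebraic multiplicity is 2.

rank(A + 5I) = 1, so the eigenspace has dimension 2 - 1 = 1: the geometric multiplicity is 1.

Since 1 < 2, A is not diagonalizable.

algebraic multiplicity 2, geometric multiplicity 1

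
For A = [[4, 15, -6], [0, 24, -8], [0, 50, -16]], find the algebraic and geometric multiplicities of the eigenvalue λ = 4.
algebraic multiplicity 3, geometric multiplicity 2

The characteristic polynomial is (x - 4)^3, so the factor x - 4 appears with exponent 3: the algebraic multiplicity is 3.

rank(A - 4I) = 1, so the eigenspace has dimension 3 - 1 = 2: the geometric multiplicity is 2.

Since 2 < 3, A is not diagonalizable.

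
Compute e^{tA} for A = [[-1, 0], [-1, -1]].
e^{tA} = [[e^{-t}, 0], [-t*e^{-t}, e^{-t}]]

A has Jordan form J = [[-1, 1], [0, -1]] with A = PJP^{-1}, so e^{tA} = P e^{tJ} P^{-1}.

For a Jordan block J_k(λ), e^{tJ_k(λ)} = e^{λt} · (I + tN + t^2 N^2/2! + ... + t^{k-1} N^{k-1}/(k-1)!) where N is the nilpotent superdiagonal part.

Assembling the blocks and conjugating back gives the entries of e^{tA} as shown above.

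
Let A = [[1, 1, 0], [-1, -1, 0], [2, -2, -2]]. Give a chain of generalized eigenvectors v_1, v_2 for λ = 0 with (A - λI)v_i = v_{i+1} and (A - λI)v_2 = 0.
v_1 = [[-1, 0, 0]]^T, v_2 = [[-1, 1, -2]]^T

We seek v_1 ∈ ker(A^2) \ ker(A), then set v_{i+1} = A v_i.

One such chain is v_1 = [[-1, 0, 0]]^T, v_2 = [[-1, 1, -2]]^T. Check: A v_2 = [[0, 0, 0]]^T = 0.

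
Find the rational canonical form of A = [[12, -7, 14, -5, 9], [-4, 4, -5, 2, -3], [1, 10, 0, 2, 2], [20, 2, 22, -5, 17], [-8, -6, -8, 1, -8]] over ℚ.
R = [[0, -1, 0, 0, 0], [1, 3, 0, 0, 0], [0, 0, 0, 0, -3], [0, 0, 1, 0, 8], [0, 0, 0, 1, 0]]

The invariant factors of A (the non-unit diagonal entries of the Smith normal form of xI - A over ℚ[x]) are x^2 - 3x + 1, (x + 3)(x^2 - 3x + 1), each dividing the next. The characteristic polynomial is their product, (x + 3)(x^2 - 3x + 1)^2.

The rational canonical form is the block-diagonal matrix of companion matrices C(f_i):
R = [[0, -1, 0, 0, 0], [1, 3, 0, 0, 0], [0, 0, 0, 0, -3], [0, 0, 1, 0, 8], [0, 0, 0, 1, 0]].

Note the characteristic polynomial does not split into linear factors over ℚ, so A has no Jordan form over ℚ; the rational canonical form exists over any field.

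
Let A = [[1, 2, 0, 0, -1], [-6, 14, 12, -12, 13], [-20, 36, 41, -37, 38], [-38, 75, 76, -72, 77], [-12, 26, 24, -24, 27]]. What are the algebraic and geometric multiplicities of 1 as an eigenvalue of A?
The characteristic polynomial is (x - 4)^2(x - 1)^3, so the factor x - 1 appears with exponent 3: the algebraic multiplicity is 3.

rank(A - I) = 3, so the eigenspace has dimension 5 - 3 = 2: the geometric multiplicity is 2.

Since 2 < 3, A is not diagonalizable.

algebraic multiplicity 3, geometric multiplicity 2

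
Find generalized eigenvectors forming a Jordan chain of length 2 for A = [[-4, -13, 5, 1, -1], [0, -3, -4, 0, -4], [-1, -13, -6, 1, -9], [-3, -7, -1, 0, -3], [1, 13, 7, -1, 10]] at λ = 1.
v_1 = [[0, 0, 0, 1, 0]]^T, v_2 = [[1, 0, 1, -1, -1]]^T

We seek v_1 ∈ ker((A - I)^2) \ ker(A - I), then set v_{i+1} = (A - I) v_i.

One such chain is v_1 = [[0, 0, 0, 1, 0]]^T, v_2 = [[1, 0, 1, -1, -1]]^T. Check: (A - I) v_2 = [[0, 0, 0, 0, 0]]^T = 0.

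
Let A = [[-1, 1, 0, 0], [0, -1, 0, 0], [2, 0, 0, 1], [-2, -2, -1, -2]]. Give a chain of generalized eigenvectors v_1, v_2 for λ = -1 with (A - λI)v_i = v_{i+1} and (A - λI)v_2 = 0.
v_1 = [[2, 1, -5, -1]]^T, v_2 = [[1, 0, -2, 0]]^T

We seek v_1 ∈ ker((A + I)^2) \ ker(A + I), then set v_{i+1} = (A + I) v_i.

One such chain is v_1 = [[2, 1, -5, -1]]^T, v_2 = [[1, 0, -2, 0]]^T. Check: (A + I) v_2 = [[0, 0, 0, 0]]^T = 0.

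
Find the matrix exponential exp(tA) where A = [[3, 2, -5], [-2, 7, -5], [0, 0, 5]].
e^{tA} = [[(1 - 2*t)*e^{5*t}, 2*t*e^{5*t}, -5*t*e^{5*t}], [-2*t*e^{5*t}, (2*t + 1)*e^{5*t}, -5*t*e^{5*t}], [0, 0, e^{5*t}]]

A has Jordan form J = [[5, 1, 0], [0, 5, 0], [0, 0, 5]] with A = PJP^{-1}, so e^{tA} = P e^{tJ} P^{-1}.

For a Jordan block J_k(λ), e^{tJ_k(λ)} = e^{λt} · (I + tN + t^2 N^2/2! + ... + t^{k-1} N^{k-1}/(k-1)!) where N is the nilpotent superdiagonal part.

Assembling the blocks and conjugating back gives the entries of e^{tA} as shown above.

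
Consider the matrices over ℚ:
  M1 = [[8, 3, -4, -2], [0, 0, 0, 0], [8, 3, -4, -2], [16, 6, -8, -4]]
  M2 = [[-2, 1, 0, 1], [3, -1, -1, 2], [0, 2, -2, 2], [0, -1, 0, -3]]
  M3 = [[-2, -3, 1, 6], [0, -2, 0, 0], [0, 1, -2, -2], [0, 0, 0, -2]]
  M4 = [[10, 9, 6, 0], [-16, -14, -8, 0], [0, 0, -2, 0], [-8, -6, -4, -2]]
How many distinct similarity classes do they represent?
Characteristic polynomials: χ_{M1} = x^4, χ_{M2} = (x + 2)^4, χ_{M3} = (x + 2)^4, χ_{M4} = (x + 2)^4.

{M1}: invariant factors x, x, x^2.

{M2, M3}: invariant factors x + 2, (x + 2)^3.

{M4}: invariant factors x + 2, x + 2, (x + 2)^2.

Matrices are similar if and only if their invariant-factor lists agree; the partition into similarity classes is {M1}, {M2, M3}, {M4}.

3 classes: {M1}, {M2, M3}, {M4}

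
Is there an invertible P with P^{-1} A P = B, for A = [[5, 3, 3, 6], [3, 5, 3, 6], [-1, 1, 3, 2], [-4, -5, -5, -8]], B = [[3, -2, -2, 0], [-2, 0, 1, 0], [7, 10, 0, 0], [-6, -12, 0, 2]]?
Two matrices over a field are similar if and only if they have the same invariant factors.

Both A and B have characteristic polynomial (x - 2)^3(x + 1) and minimal polynomial (x - 2)^2(x + 1). Computing further, both have invariant factors x - 2, (x - 2)^2(x + 1). Hence A and B are similar.

Yes.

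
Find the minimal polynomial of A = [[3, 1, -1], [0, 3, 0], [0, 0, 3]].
The characteristic polynomial factors as (x - 3)^3. The minimal polynomial is ∏(x - λ)^{k_λ} where k_λ is the size of the largest Jordan block at λ.

For λ = 3: rank(A - 3I) = 1, and the largest Jordan block has size 2 (the smallest k with rank((A - 3I)^k) = rank((A - 3I)^(k+1))).

So m_A(x) = (x - 3)^2.

m_A(x) = (x - 3)^2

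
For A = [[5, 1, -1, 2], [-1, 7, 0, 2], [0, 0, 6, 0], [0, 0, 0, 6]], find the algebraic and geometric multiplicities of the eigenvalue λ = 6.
algebraic multiplicity 4, geometric multiplicity 2

The characteristic polynomial is (x - 6)^4, so the factor x - 6 appears with exponent 4: the algebraic multiplicity is 4.

rank(A - 6I) = 2, so the eigenspace has dimension 4 - 2 = 2: the geometric multiplicity is 2.

Since 2 < 4, A is not diagonalizable.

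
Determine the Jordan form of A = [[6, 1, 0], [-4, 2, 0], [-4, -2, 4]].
The characteristic polynomial is det(xI - A) = (x - 4)^3, so the eigenvalues are 4 (algebraic multiplicity 3).

For λ = 4: rank(A - 4I) = 1, rank((A - 4I)^2) = 0. The eigenspace has dimension 3 - 1 = 2, so there are 2 Jordan blocks; the rank sequence gives block sizes [2, 1].

Assembling the blocks gives the Jordan form J above.

J = [[4, 1, 0], [0, 4, 0], [0, 0, 4]]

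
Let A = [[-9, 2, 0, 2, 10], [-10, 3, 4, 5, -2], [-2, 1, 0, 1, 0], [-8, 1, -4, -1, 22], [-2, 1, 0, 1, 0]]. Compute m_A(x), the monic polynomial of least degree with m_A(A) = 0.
The characteristic polynomial factors as x^3(x + 2)(x + 5). The minimal polynomial is ∏(x - λ)^{k_λ} where k_λ is the size of the largest Jordan block at λ.

For λ = -5: rank(A + 5I) = 4, and the largest Jordan block has size 1 (the smallest k with rank((A + 5I)^k) = rank((A + 5I)^(k+1))).
For λ = -2: rank(A + 2I) = 4, and the largest Jordan block has size 1 (the smallest k with rank((A + 2I)^k) = rank((A + 2I)^(k+1))).
For λ = 0: rank(A) = 3, and the largest Jordan block has size 2 (the smallest k with rank(A^k) = rank(A^(k+1))).

So m_A(x) = x^2(x + 2)(x + 5).

m_A(x) = x^2(x + 2)(x + 5)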